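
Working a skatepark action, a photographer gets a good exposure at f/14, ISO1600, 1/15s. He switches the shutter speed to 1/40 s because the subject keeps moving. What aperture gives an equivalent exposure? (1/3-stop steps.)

f/9

Shutter speed: 1/15 → 1/20 → 1/25 → 1/30 → 1/40 — 1 1/3 stops shorter (darker).
Need 1 1/3 stops brighter from the aperture: f/14 → f/13 → f/11 → f/10 → f/9.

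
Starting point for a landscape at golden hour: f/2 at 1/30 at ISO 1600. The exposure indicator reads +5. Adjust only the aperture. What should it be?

Overexposed by 5 stops → need 5 stops darker.
Aperture: f/2 → f/2.8 → f/4 → f/5.6 → f/8 → f/11.

f/11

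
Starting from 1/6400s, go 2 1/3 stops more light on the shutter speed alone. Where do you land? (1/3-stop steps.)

Shutter speed: 1/6400 → 1/5000 → 1/4000 → 1/3200 → 1/2500 → 1/2000 → 1/1600 → 1/1250 — 2 1/3 stops longer (brighter).

1/1250s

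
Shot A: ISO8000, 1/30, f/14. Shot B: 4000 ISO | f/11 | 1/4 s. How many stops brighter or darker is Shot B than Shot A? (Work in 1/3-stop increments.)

Aperture: f/14 → f/13 → f/11 — 2/3 stop larger aperture (brighter).
Shutter speed: 1/30 → 1/25 → 1/20 → 1/15 → 1/13 → 1/10 → 1/8 → 1/6 → 1/5 → 1/4 — 3 stops slower (brighter).
ISO: 8000 → 6400 → 5000 → 4000 — 1 stop dropped (darker).
Net: +2/3 +3 −1 = +2 2/3 stops.

2 2/3 stops brighter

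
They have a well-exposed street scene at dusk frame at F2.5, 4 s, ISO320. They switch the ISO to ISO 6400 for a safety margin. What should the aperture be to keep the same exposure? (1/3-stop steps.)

ISO: 320 → 400 → 500 → 640 → 800 → 1000 → 1250 → 1600 → 2000 → 2500 → 3200 → 4000 → 5000 → 6400 — 4 1/3 stops higher (brighter).
Need 4 1/3 stops darker from the aperture: f/2.5 → f/2.8 → f/3.2 → f/3.5 → f/4 → f/4.5 → f/5 → f/5.6 → f/6.3 → f/7.1 → f/8 → f/9 → f/10 → f/11.

f/11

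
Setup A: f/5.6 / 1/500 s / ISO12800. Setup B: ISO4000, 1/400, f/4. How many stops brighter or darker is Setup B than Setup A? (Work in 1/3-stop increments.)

1/3 stop darker

Aperture: f/5.6 → f/5 → f/4.5 → f/4 — 1 stop opened up (brighter).
Shutter speed: 1/500 → 1/400 — 1/3 stop slower (brighter).
ISO: 12800 → 10000 → 8000 → 6400 → 5000 → 4000 — 1 2/3 stops lower (darker).
Net: +1 +1/3 −1 2/3 = −1/3 stops.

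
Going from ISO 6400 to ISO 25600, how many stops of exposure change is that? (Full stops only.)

6400 → 12800 → 25600 — count the steps: 2 stops.

2 stops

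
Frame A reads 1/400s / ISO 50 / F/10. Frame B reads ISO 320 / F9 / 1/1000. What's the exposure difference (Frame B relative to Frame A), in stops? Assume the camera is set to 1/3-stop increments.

Aperture: f/10 → f/9 — 1/3 stop larger aperture (brighter).
Shutter speed: 1/400 → 1/500 → 1/640 → 1/800 → 1/1000 — 1 1/3 stops faster (darker).
ISO: 50 → 64 → 80 → 100 → 125 → 160 → 200 → 250 → 320 — 2 2/3 stops raised (brighter).
Net: +1/3 −1 1/3 +2 2/3 = +1 2/3 stops.

1 2/3 stops brighter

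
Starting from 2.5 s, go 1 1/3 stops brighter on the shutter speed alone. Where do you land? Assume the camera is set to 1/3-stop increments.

Shutter speed: 2.5 → 3.2 → 4 → 5 → 6 — 1 1/3 stops longer (brighter).

6 s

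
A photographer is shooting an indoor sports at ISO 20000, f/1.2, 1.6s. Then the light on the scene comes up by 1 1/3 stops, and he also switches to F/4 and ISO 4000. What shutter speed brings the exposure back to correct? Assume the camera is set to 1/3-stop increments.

Scene light: 1 1/3 stops brighter.
Aperture: f/1.2 → f/1.4 → f/1.6 → f/1.8 → f/2 → f/2.2 → f/2.5 → f/2.8 → f/3.2 → f/3.5 → f/4 — 3 1/3 stops smaller aperture (darker).
ISO: 20000 → 16000 → 12800 → 10000 → 8000 → 6400 → 5000 → 4000 — 2 1/3 stops lower (darker).
Net so far: 4 1/3 stops darker. Shutter speed: 1.6 → 2 → 2.5 → 3.2 → 4 → 5 → 6 → 8 → 10 → 13 → 15 → 20 → 25 → 30.

30 s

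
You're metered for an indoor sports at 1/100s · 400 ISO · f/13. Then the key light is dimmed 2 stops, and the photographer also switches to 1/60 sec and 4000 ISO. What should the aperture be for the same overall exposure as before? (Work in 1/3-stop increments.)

f/25

Scene light: 2 stops darker.
Shutter speed: 1/100 → 1/80 → 1/60 — 2/3 stop slower (brighter).
ISO: 400 → 500 → 640 → 800 → 1000 → 1250 → 1600 → 2000 → 2500 → 3200 → 4000 — 3 1/3 stops raised (brighter).
Net so far: 2 stops brighter. Aperture: f/13 → f/14 → f/16 → f/18 → f/20 → f/22 → f/25.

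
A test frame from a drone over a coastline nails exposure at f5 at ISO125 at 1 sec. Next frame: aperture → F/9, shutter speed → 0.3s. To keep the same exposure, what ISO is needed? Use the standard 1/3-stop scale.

ISO 1250

Aperture: f/5 → f/5.6 → f/6.3 → f/7.1 → f/8 → f/9 — 1 2/3 stops stopped down (darker).
Shutter speed: 1 → 0.8 → 0.6 → 0.5 → 0.4 → 0.3 — 1 2/3 stops shorter (darker).
Net change so far: 3 1/3 stops darker. Offset with the ISO: 125 → 160 → 200 → 250 → 320 → 400 → 500 → 640 → 800 → 1000 → 1250.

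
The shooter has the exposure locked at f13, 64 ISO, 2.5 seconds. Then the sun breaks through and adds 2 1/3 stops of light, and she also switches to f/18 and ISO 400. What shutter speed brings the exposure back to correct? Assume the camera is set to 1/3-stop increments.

Scene light: 2 1/3 stops brighter.
Aperture: f/13 → f/14 → f/16 → f/18 — 1 stop smaller aperture (darker).
ISO: 64 → 80 → 100 → 125 → 160 → 200 → 250 → 320 → 400 — 2 2/3 stops raised (brighter).
Net so far: 4 stops brighter. Shutter speed: 2.5 → 2 → 1.6 → 1.3 → 1 → 0.8 → 0.6 → 0.5 → 0.4 → 0.3 → 1/4 → 1/5 → 1/6.

1/6s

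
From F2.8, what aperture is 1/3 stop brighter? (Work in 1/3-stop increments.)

f/2.5

Aperture: f/2.8 → f/2.5 — 1/3 stop larger aperture (brighter).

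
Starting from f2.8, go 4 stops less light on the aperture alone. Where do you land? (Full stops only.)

f/11

Aperture: f/2.8 → f/4 → f/5.6 → f/8 → f/11 — 4 stops narrower (darker).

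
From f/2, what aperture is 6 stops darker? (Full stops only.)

Aperture: f/2 → f/2.8 → f/4 → f/5.6 → f/8 → f/11 → f/16 — 6 stops smaller aperture (darker).

f/16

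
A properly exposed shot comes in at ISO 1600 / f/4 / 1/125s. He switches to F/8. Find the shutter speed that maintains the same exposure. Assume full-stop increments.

Aperture: f/4 → f/5.6 → f/8 — 2 stops stopped down (darker).
Need 2 stops brighter from the shutter speed: 1/125 → 1/60 → 1/30.

1/30s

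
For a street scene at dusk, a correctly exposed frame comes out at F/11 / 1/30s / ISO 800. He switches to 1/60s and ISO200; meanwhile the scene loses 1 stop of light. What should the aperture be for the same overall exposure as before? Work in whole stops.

Scene light: 1 stop darker.
Shutter speed: 1/30 → 1/60 — 1 stop shorter (darker).
ISO: 800 → 400 → 200 — 2 stops lower (darker).
Net so far: 4 stops darker. Aperture: f/11 → f/8 → f/5.6 → f/4 → f/2.8.

f/2.8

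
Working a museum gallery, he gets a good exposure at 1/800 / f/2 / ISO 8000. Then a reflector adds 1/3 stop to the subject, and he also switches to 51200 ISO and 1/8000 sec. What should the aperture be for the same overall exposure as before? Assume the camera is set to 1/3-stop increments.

f/1.8

Scene light: 1/3 stop brighter.
ISO: 8000 → 10000 → 12800 → 16000 → 20000 → 25600 → 32000 → 40000 → 51200 — 2 2/3 stops higher (brighter).
Shutter speed: 1/800 → 1/1000 → 1/1250 → 1/1600 → 1/2000 → 1/2500 → 1/3200 → 1/4000 → 1/5000 → 1/6400 → 1/8000 — 3 1/3 stops shorter (darker).
Net so far: 1/3 stop darker. Aperture: f/2 → f/1.8.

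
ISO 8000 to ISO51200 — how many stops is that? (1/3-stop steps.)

8000 → 10000 → 12800 → 16000 → 20000 → 25600 → 32000 → 40000 → 51200 — count the steps: 8 third-stops = 2 2/3 stops.

2 2/3 stops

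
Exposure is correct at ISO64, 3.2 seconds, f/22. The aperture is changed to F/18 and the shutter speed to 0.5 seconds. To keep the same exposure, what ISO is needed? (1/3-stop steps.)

Aperture: f/22 → f/20 → f/18 — 2/3 stop wider (brighter).
Shutter speed: 3.2 → 2.5 → 2 → 1.6 → 1.3 → 1 → 0.8 → 0.6 → 0.5 — 2 2/3 stops shorter (darker).
Net change so far: 2 stops darker. Offset with the ISO: 64 → 80 → 100 → 125 → 160 → 200 → 250.

ISO 250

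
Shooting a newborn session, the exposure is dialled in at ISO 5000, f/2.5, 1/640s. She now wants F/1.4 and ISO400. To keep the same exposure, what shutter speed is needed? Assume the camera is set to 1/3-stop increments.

1/160s

Aperture: f/2.5 → f/2.2 → f/2 → f/1.8 → f/1.6 → f/1.4 — 1 2/3 stops opened up (brighter).
ISO: 5000 → 4000 → 3200 → 2500 → 2000 → 1600 → 1250 → 1000 → 800 → 640 → 500 → 400 — 3 2/3 stops dropped (darker).
Net change so far: 2 stops darker. Offset with the shutter speed: 1/640 → 1/500 → 1/400 → 1/320 → 1/250 → 1/200 → 1/160.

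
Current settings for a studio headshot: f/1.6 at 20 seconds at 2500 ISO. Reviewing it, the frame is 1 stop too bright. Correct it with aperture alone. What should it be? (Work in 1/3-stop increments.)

f/2.2

Overexposed by 1 stop → need 1 stop darker.
Aperture: f/1.6 → f/1.8 → f/2 → f/2.2.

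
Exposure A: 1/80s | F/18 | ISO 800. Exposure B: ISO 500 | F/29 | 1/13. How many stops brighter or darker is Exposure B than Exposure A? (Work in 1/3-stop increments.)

2/3 stop brighter

Aperture: f/18 → f/20 → f/22 → f/25 → f/29 — 1 1/3 stops stopped down (darker).
Shutter speed: 1/80 → 1/60 → 1/50 → 1/40 → 1/30 → 1/25 → 1/20 → 1/15 → 1/13 — 2 2/3 stops slower (brighter).
ISO: 800 → 640 → 500 — 2/3 stop lower (darker).
Net: −1 1/3 +2 2/3 −2/3 = +2/3 stops.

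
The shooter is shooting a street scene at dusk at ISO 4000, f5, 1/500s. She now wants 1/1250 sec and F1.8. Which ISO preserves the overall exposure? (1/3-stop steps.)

Shutter speed: 1/500 → 1/640 → 1/800 → 1/1000 → 1/1250 — 1 1/3 stops shorter (darker).
Aperture: f/5 → f/4.5 → f/4 → f/3.5 → f/3.2 → f/2.8 → f/2.5 → f/2.2 → f/2 → f/1.8 — 3 stops larger aperture (brighter).
Net change so far: 1 2/3 stops brighter. Offset with the ISO: 4000 → 3200 → 2500 → 2000 → 1600 → 1250.

ISO 1250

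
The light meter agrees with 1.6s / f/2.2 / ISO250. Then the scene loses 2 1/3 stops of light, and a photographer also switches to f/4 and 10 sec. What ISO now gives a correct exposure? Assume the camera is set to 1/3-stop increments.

ISO 640

Scene light: 2 1/3 stops darker.
Aperture: f/2.2 → f/2.5 → f/2.8 → f/3.2 → f/3.5 → f/4 — 1 2/3 stops smaller aperture (darker).
Shutter speed: 1.6 → 2 → 2.5 → 3.2 → 4 → 5 → 6 → 8 → 10 — 2 2/3 stops longer (brighter).
Net so far: 1 1/3 stops darker. ISO: 250 → 320 → 400 → 500 → 640.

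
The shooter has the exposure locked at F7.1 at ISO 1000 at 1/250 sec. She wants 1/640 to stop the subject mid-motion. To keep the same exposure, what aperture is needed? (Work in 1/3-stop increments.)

f/4.5

Shutter speed: 1/250 → 1/320 → 1/400 → 1/500 → 1/640 — 1 1/3 stops shorter (darker).
Need 1 1/3 stops brighter from the aperture: f/7.1 → f/6.3 → f/5.6 → f/5 → f/4.5.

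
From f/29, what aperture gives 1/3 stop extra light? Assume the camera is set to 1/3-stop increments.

f/25

Aperture: f/29 → f/25 — 1/3 stop larger aperture (brighter).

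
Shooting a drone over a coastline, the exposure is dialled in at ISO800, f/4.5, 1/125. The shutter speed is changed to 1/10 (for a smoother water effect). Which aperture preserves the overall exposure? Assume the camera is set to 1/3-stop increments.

Shutter speed: 1/125 → 1/100 → 1/80 → 1/60 → 1/50 → 1/40 → 1/30 → 1/25 → 1/20 → 1/15 → 1/13 → 1/10 — 3 2/3 stops longer (brighter).
Need 3 2/3 stops darker from the aperture: f/4.5 → f/5 → f/5.6 → f/6.3 → f/7.1 → f/8 → f/9 → f/10 → f/11 → f/13 → f/14 → f/16.

f/16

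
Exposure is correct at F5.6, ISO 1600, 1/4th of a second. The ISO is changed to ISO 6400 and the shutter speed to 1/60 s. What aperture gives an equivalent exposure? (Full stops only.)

ISO: 1600 → 3200 → 6400 — 2 stops higher (brighter).
Shutter speed: 1/4 → 1/8 → 1/15 → 1/30 → 1/60 — 4 stops faster (darker).
Net change so far: 2 stops darker. Offset with the aperture: f/5.6 → f/4 → f/2.8.

f/2.8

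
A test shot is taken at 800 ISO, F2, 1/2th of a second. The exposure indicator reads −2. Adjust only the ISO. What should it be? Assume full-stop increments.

ISO 3200

Underexposed by 2 stops → need 2 stops brighter.
ISO: 800 → 1600 → 3200.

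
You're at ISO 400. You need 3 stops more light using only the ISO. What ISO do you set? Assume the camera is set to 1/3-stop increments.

ISO 3200

ISO: 400 → 500 → 640 → 800 → 1000 → 1250 → 1600 → 2000 → 2500 → 3200 — 3 stops raised (brighter).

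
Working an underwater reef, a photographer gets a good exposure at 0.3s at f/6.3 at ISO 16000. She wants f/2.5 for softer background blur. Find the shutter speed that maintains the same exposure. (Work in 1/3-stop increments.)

Aperture: f/6.3 → f/5.6 → f/5 → f/4.5 → f/4 → f/3.5 → f/3.2 → f/2.8 → f/2.5 — 2 2/3 stops larger aperture (brighter).
Need 2 2/3 stops darker from the shutter speed: 0.3 → 1/4 → 1/5 → 1/6 → 1/8 → 1/10 → 1/13 → 1/15 → 1/20.

1/20s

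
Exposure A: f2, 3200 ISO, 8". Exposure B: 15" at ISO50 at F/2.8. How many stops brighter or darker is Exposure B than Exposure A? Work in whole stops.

6 stops darker

Aperture: f/2 → f/2.8 — 1 stop narrower (darker).
Shutter speed: 8 → 15 — 1 stop slower (brighter).
ISO: 3200 → 1600 → 800 → 400 → 200 → 100 → 50 — 6 stops dropped (darker).
Net: −1 +1 −6 = −6 stops.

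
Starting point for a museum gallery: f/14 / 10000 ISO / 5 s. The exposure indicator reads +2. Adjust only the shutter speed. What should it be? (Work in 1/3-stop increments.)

Overexposed by 2 stops → need 2 stops darker.
Shutter speed: 5 → 4 → 3.2 → 2.5 → 2 → 1.6 → 1.3.

1.3 s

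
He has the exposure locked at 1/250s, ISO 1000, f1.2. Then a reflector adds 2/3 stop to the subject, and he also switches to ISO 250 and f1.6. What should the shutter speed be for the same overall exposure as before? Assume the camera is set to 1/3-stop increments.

1/60s

Scene light: 2/3 stop brighter.
ISO: 1000 → 800 → 640 → 500 → 400 → 320 → 250 — 2 stops lower (darker).
Aperture: f/1.2 → f/1.4 → f/1.6 — 2/3 stop stopped down (darker).
Net so far: 2 stops darker. Shutter speed: 1/250 → 1/200 → 1/160 → 1/125 → 1/100 → 1/80 → 1/60.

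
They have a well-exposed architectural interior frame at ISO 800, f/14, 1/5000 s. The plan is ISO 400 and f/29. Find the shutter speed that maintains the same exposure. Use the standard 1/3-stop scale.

1/640s

ISO: 800 → 640 → 500 → 400 — 1 stop dropped (darker).
Aperture: f/14 → f/16 → f/18 → f/20 → f/22 → f/25 → f/29 — 2 stops narrower (darker).
Net change so far: 3 stops darker. Offset with the shutter speed: 1/5000 → 1/4000 → 1/3200 → 1/2500 → 1/2000 → 1/1600 → 1/1250 → 1/1000 → 1/800 → 1/640.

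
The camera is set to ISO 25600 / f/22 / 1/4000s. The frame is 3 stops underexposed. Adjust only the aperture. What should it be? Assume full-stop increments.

Underexposed by 3 stops → need 3 stops brighter.
Aperture: f/22 → f/16 → f/11 → f/8.

f/8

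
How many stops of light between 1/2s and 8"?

4 stops

1/2 → 1 → 2 → 4 → 8 — count the steps: 4 stops.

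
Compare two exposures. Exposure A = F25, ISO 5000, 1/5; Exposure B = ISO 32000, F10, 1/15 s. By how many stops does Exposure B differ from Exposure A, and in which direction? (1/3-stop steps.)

3 2/3 stops brighter

Aperture: f/25 → f/22 → f/20 → f/18 → f/16 → f/14 → f/13 → f/11 → f/10 — 2 2/3 stops larger aperture (brighter).
Shutter speed: 1/5 → 1/6 → 1/8 → 1/10 → 1/13 → 1/15 — 1 2/3 stops faster (darker).
ISO: 5000 → 6400 → 8000 → 10000 → 12800 → 16000 → 20000 → 25600 → 32000 — 2 2/3 stops raised (brighter).
Net: +2 2/3 −1 2/3 +2 2/3 = +3 2/3 stops.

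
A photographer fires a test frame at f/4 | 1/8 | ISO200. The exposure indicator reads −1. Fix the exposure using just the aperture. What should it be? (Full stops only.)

f/2.8

Underexposed by 1 stop → need 1 stop brighter.
Aperture: f/4 → f/2.8.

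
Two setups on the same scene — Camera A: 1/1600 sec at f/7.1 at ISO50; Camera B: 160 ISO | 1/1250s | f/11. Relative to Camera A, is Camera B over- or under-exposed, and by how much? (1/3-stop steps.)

Aperture: f/7.1 → f/8 → f/9 → f/10 → f/11 — 1 1/3 stops stopped down (darker).
Shutter speed: 1/1600 → 1/1250 — 1/3 stop longer (brighter).
ISO: 50 → 64 → 80 → 100 → 125 → 160 — 1 2/3 stops raised (brighter).
Net: −1 1/3 +1/3 +1 2/3 = +2/3 stops.

2/3 stop brighter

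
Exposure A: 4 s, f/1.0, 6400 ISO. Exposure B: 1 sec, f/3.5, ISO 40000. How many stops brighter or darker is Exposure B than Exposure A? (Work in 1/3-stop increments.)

Aperture: f/1.0 → f/1.1 → f/1.2 → f/1.4 → f/1.6 → f/1.8 → f/2 → f/2.2 → f/2.5 → f/2.8 → f/3.2 → f/3.5 — 3 2/3 stops narrower (darker).
Shutter speed: 4 → 3.2 → 2.5 → 2 → 1.6 → 1.3 → 1 — 2 stops faster (darker).
ISO: 6400 → 8000 → 10000 → 12800 → 16000 → 20000 → 25600 → 32000 → 40000 — 2 2/3 stops higher (brighter).
Net: −3 2/3 −2 +2 2/3 = −3 stops.

3 stops darker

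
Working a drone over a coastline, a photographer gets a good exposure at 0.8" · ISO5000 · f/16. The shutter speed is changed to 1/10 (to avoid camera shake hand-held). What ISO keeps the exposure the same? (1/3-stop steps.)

ISO 40000

Shutter speed: 0.8 → 0.6 → 0.5 → 0.4 → 0.3 → 1/4 → 1/5 → 1/6 → 1/8 → 1/10 — 3 stops shorter (darker).
Need 3 stops brighter from the ISO: 5000 → 6400 → 8000 → 10000 → 12800 → 16000 → 20000 → 25600 → 32000 → 40000.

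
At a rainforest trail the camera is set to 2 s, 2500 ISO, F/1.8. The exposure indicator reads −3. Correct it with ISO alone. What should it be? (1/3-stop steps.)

ISO 20000

Underexposed by 3 stops → need 3 stops brighter.
ISO: 2500 → 3200 → 4000 → 5000 → 6400 → 8000 → 10000 → 12800 → 16000 → 20000.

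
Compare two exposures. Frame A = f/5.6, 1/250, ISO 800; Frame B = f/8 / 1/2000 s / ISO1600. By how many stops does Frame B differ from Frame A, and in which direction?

3 stops darker

Aperture: f/5.6 → f/8 — 1 stop smaller aperture (darker).
Shutter speed: 1/250 → 1/500 → 1/1000 → 1/2000 — 3 stops shorter (darker).
ISO: 800 → 1600 — 1 stop raised (brighter).
Net: −1 −3 +1 = −3 stops.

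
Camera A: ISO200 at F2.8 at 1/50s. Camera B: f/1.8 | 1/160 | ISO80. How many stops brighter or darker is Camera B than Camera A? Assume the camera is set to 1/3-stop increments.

Aperture: f/2.8 → f/2.5 → f/2.2 → f/2 → f/1.8 — 1 1/3 stops wider (brighter).
Shutter speed: 1/50 → 1/60 → 1/80 → 1/100 → 1/125 → 1/160 — 1 2/3 stops shorter (darker).
ISO: 200 → 160 → 125 → 100 → 80 — 1 1/3 stops dropped (darker).
Net: +1 1/3 −1 2/3 −1 1/3 = −1 2/3 stops.

1 2/3 stops darker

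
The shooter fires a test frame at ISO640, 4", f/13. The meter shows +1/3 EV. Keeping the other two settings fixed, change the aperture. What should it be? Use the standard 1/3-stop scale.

Overexposed by 1/3 stop → need 1/3 stop darker.
Aperture: f/13 → f/14.

f/14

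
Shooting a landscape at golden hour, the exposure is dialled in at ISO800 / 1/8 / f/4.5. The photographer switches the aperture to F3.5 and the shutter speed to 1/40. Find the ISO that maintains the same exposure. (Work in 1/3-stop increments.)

Aperture: f/4.5 → f/4 → f/3.5 — 2/3 stop larger aperture (brighter).
Shutter speed: 1/8 → 1/10 → 1/13 → 1/15 → 1/20 → 1/25 → 1/30 → 1/40 — 2 1/3 stops shorter (darker).
Net change so far: 1 2/3 stops darker. Offset with the ISO: 800 → 1000 → 1250 → 1600 → 2000 → 2500.

ISO 2500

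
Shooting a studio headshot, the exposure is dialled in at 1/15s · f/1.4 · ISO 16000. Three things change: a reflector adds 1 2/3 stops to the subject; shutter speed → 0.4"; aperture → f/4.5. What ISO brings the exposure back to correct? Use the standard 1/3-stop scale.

ISO 8000

Scene light: 1 2/3 stops brighter.
Shutter speed: 1/15 → 1/13 → 1/10 → 1/8 → 1/6 → 1/5 → 1/4 → 0.3 → 0.4 — 2 2/3 stops longer (brighter).
Aperture: f/1.4 → f/1.6 → f/1.8 → f/2 → f/2.2 → f/2.5 → f/2.8 → f/3.2 → f/3.5 → f/4 → f/4.5 — 3 1/3 stops smaller aperture (darker).
Net so far: 1 stop brighter. ISO: 16000 → 12800 → 10000 → 8000.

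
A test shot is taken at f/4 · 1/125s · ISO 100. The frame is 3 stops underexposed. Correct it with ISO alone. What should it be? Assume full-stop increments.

ISO 800

Underexposed by 3 stops → need 3 stops brighter.
ISO: 100 → 200 → 400 → 800.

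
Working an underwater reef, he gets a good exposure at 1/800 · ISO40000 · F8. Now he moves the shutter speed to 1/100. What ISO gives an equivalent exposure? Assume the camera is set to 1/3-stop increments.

ISO 5000

Shutter speed: 1/800 → 1/640 → 1/500 → 1/400 → 1/320 → 1/250 → 1/200 → 1/160 → 1/125 → 1/100 — 3 stops slower (brighter).
Need 3 stops darker from the ISO: 40000 → 32000 → 25600 → 20000 → 16000 → 12800 → 10000 → 8000 → 6400 → 5000.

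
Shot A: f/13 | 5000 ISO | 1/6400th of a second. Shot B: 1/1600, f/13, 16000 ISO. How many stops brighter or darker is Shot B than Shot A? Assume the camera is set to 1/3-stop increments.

Aperture: unchanged.
Shutter speed: 1/6400 → 1/5000 → 1/4000 → 1/3200 → 1/2500 → 1/2000 → 1/1600 — 2 stops slower (brighter).
ISO: 5000 → 6400 → 8000 → 10000 → 12800 → 16000 — 1 2/3 stops higher (brighter).
Net: +2 +1 2/3 = +3 2/3 stops.

3 2/3 stops brighter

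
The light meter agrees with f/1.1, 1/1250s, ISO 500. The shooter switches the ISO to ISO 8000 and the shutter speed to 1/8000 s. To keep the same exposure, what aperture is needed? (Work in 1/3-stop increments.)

ISO: 500 → 640 → 800 → 1000 → 1250 → 1600 → 2000 → 2500 → 3200 → 4000 → 5000 → 6400 → 8000 — 4 stops raised (brighter).
Shutter speed: 1/1250 → 1/1600 → 1/2000 → 1/2500 → 1/3200 → 1/4000 → 1/5000 → 1/6400 → 1/8000 — 2 2/3 stops faster (darker).
Net change so far: 1 1/3 stops brighter. Offset with the aperture: f/1.1 → f/1.2 → f/1.4 → f/1.6 → f/1.8.

f/1.8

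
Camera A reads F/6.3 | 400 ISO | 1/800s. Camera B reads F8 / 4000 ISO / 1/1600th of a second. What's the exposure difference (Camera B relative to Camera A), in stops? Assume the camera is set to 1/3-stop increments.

1 2/3 stops brighter

Aperture: f/6.3 → f/7.1 → f/8 — 2/3 stop narrower (darker).
Shutter speed: 1/800 → 1/1000 → 1/1250 → 1/1600 — 1 stop faster (darker).
ISO: 400 → 500 → 640 → 800 → 1000 → 1250 → 1600 → 2000 → 2500 → 3200 → 4000 — 3 1/3 stops higher (brighter).
Net: −2/3 −1 +3 1/3 = +1 2/3 stops.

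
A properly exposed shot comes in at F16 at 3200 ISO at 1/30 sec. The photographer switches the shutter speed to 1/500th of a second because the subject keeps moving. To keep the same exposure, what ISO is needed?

ISO 51200

Shutter speed: 1/30 → 1/60 → 1/125 → 1/250 → 1/500 — 4 stops shorter (darker).
Need 4 stops brighter from the ISO: 3200 → 6400 → 12800 → 25600 → 51200.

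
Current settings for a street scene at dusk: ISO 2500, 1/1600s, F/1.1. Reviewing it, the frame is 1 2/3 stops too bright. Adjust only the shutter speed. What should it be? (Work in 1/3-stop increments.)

1/5000s

Overexposed by 1 2/3 stops → need 1 2/3 stops darker.
Shutter speed: 1/1600 → 1/2000 → 1/2500 → 1/3200 → 1/4000 → 1/5000.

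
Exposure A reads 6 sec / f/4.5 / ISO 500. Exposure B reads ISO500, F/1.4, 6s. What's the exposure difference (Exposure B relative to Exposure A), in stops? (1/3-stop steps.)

Aperture: f/4.5 → f/4 → f/3.5 → f/3.2 → f/2.8 → f/2.5 → f/2.2 → f/2 → f/1.8 → f/1.6 → f/1.4 — 3 1/3 stops wider (brighter).
Shutter speed: unchanged.
ISO: unchanged.
Net: +3 1/3 = +3 1/3 stops.

3 1/3 stops brighter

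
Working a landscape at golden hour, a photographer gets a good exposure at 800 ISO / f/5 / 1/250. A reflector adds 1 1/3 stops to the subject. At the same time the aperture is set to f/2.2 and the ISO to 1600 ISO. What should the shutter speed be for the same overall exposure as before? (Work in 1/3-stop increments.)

Scene light: 1 1/3 stops brighter.
Aperture: f/5 → f/4.5 → f/4 → f/3.5 → f/3.2 → f/2.8 → f/2.5 → f/2.2 — 2 1/3 stops larger aperture (brighter).
ISO: 800 → 1000 → 1250 → 1600 — 1 stop higher (brighter).
Net so far: 4 2/3 stops brighter. Shutter speed: 1/250 → 1/320 → 1/400 → 1/500 → 1/640 → 1/800 → 1/1000 → 1/1250 → 1/1600 → 1/2000 → 1/2500 → 1/3200 → 1/4000 → 1/5000 → 1/6400.

1/6400s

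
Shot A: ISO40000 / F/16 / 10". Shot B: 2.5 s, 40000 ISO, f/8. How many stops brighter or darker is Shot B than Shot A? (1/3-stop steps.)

same exposure (0 stops)

Aperture: f/16 → f/14 → f/13 → f/11 → f/10 → f/9 → f/8 — 2 stops wider (brighter).
Shutter speed: 10 → 8 → 6 → 5 → 4 → 3.2 → 2.5 — 2 stops faster (darker).
ISO: unchanged.
Net: +2 −2 = 0 stops.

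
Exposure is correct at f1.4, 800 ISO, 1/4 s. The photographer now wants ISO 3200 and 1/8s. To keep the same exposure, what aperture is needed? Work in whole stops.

ISO: 800 → 1600 → 3200 — 2 stops higher (brighter).
Shutter speed: 1/4 → 1/8 — 1 stop shorter (darker).
Net change so far: 1 stop brighter. Offset with the aperture: f/1.4 → f/2.

f/2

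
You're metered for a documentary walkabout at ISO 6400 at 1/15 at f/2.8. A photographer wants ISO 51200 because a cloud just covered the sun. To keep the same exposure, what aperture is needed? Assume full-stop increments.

f/8

ISO: 6400 → 12800 → 25600 → 51200 — 3 stops higher (brighter).
Need 3 stops darker from the aperture: f/2.8 → f/4 → f/5.6 → f/8.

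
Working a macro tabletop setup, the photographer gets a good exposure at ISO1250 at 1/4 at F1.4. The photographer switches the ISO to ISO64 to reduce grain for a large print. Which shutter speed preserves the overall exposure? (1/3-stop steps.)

ISO: 1250 → 1000 → 800 → 640 → 500 → 400 → 320 → 250 → 200 → 160 → 125 → 100 → 80 → 64 — 4 1/3 stops dropped (darker).
Need 4 1/3 stops brighter from the shutter speed: 1/4 → 0.3 → 0.4 → 0.5 → 0.6 → 0.8 → 1 → 1.3 → 1.6 → 2 → 2.5 → 3.2 → 4 → 5.

5 s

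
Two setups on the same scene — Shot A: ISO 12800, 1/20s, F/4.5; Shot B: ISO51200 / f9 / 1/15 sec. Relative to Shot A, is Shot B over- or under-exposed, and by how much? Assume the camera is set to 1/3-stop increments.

Aperture: f/4.5 → f/5 → f/5.6 → f/6.3 → f/7.1 → f/8 → f/9 — 2 stops stopped down (darker).
Shutter speed: 1/20 → 1/15 — 1/3 stop longer (brighter).
ISO: 12800 → 16000 → 20000 → 25600 → 32000 → 40000 → 51200 — 2 stops raised (brighter).
Net: −2 +1/3 +2 = +1/3 stops.

1/3 stop brighter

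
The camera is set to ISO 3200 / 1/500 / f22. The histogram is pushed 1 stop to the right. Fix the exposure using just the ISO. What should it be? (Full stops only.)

Overexposed by 1 stop → need 1 stop darker.
ISO: 3200 → 1600.

ISO 1600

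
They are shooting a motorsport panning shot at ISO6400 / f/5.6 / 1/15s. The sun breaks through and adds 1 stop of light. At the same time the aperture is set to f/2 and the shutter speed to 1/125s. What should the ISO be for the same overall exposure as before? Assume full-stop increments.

Scene light: 1 stop brighter.
Aperture: f/5.6 → f/4 → f/2.8 → f/2 — 3 stops larger aperture (brighter).
Shutter speed: 1/15 → 1/30 → 1/60 → 1/125 — 3 stops shorter (darker).
Net so far: 1 stop brighter. ISO: 6400 → 3200.

ISO 3200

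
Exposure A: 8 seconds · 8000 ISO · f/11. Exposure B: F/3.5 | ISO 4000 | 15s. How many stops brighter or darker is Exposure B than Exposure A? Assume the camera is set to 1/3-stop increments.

Aperture: f/11 → f/10 → f/9 → f/8 → f/7.1 → f/6.3 → f/5.6 → f/5 → f/4.5 → f/4 → f/3.5 — 3 1/3 stops wider (brighter).
Shutter speed: 8 → 10 → 13 → 15 — 1 stop longer (brighter).
ISO: 8000 → 6400 → 5000 → 4000 — 1 stop lower (darker).
Net: +3 1/3 +1 −1 = +3 1/3 stops.

3 1/3 stops brighter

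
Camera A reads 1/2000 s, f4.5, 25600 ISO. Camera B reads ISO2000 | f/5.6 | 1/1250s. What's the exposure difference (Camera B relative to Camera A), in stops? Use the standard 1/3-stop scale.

3 2/3 stops darker

Aperture: f/4.5 → f/5 → f/5.6 — 2/3 stop narrower (darker).
Shutter speed: 1/2000 → 1/1600 → 1/1250 — 2/3 stop longer (brighter).
ISO: 25600 → 20000 → 16000 → 12800 → 10000 → 8000 → 6400 → 5000 → 4000 → 3200 → 2500 → 2000 — 3 2/3 stops dropped (darker).
Net: −2/3 +2/3 −3 2/3 = −3 2/3 stops.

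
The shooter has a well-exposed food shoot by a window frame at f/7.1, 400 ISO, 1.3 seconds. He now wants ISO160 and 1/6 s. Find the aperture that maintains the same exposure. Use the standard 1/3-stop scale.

ISO: 400 → 320 → 250 → 200 → 160 — 1 1/3 stops lower (darker).
Shutter speed: 1.3 → 1 → 0.8 → 0.6 → 0.5 → 0.4 → 0.3 → 1/4 → 1/5 → 1/6 — 3 stops shorter (darker).
Net change so far: 4 1/3 stops darker. Offset with the aperture: f/7.1 → f/6.3 → f/5.6 → f/5 → f/4.5 → f/4 → f/3.5 → f/3.2 → f/2.8 → f/2.5 → f/2.2 → f/2 → f/1.8 → f/1.6.

f/1.6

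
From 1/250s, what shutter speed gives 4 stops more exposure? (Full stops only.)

Shutter speed: 1/250 → 1/125 → 1/60 → 1/30 → 1/15 — 4 stops longer (brighter).

1/15s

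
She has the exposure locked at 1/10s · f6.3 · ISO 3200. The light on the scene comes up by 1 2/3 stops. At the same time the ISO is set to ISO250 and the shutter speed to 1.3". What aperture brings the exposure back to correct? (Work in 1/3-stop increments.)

Scene light: 1 2/3 stops brighter.
ISO: 3200 → 2500 → 2000 → 1600 → 1250 → 1000 → 800 → 640 → 500 → 400 → 320 → 250 — 3 2/3 stops lower (darker).
Shutter speed: 1/10 → 1/8 → 1/6 → 1/5 → 1/4 → 0.3 → 0.4 → 0.5 → 0.6 → 0.8 → 1 → 1.3 — 3 2/3 stops longer (brighter).
Net so far: 1 2/3 stops brighter. Aperture: f/6.3 → f/7.1 → f/8 → f/9 → f/10 → f/11.

f/11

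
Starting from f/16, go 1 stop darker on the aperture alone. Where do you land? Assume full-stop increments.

f/22

Aperture: f/16 → f/22 — 1 stop smaller aperture (darker).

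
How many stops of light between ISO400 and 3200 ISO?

3 stops

400 → 800 → 1600 → 3200 — count the steps: 3 stops.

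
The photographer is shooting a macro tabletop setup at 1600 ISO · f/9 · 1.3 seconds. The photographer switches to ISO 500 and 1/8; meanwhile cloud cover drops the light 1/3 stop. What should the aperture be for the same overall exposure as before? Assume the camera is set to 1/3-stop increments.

f/1.4

Scene light: 1/3 stop darker.
ISO: 1600 → 1250 → 1000 → 800 → 640 → 500 — 1 2/3 stops dropped (darker).
Shutter speed: 1.3 → 1 → 0.8 → 0.6 → 0.5 → 0.4 → 0.3 → 1/4 → 1/5 → 1/6 → 1/8 — 3 1/3 stops shorter (darker).
Net so far: 5 1/3 stops darker. Aperture: f/9 → f/8 → f/7.1 → f/6.3 → f/5.6 → f/5 → f/4.5 → f/4 → f/3.5 → f/3.2 → f/2.8 → f/2.5 → f/2.2 → f/2 → f/1.8 → f/1.6 → f/1.4.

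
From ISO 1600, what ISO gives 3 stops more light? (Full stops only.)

ISO 12800

ISO: 1600 → 3200 → 6400 → 12800 — 3 stops raised (brighter).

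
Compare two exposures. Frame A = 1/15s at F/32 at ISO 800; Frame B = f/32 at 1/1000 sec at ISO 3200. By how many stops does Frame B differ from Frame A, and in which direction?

Aperture: unchanged.
Shutter speed: 1/15 → 1/30 → 1/60 → 1/125 → 1/250 → 1/500 → 1/1000 — 6 stops shorter (darker).
ISO: 800 → 1600 → 3200 — 2 stops raised (brighter).
Net: −6 +2 = −4 stops.

4 stops darker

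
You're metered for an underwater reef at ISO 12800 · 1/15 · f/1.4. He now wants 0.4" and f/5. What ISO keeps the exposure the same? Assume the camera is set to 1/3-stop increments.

Shutter speed: 1/15 → 1/13 → 1/10 → 1/8 → 1/6 → 1/5 → 1/4 → 0.3 → 0.4 — 2 2/3 stops longer (brighter).
Aperture: f/1.4 → f/1.6 → f/1.8 → f/2 → f/2.2 → f/2.5 → f/2.8 → f/3.2 → f/3.5 → f/4 → f/4.5 → f/5 — 3 2/3 stops stopped down (darker).
Net change so far: 1 stop darker. Offset with the ISO: 12800 → 16000 → 20000 → 25600.

ISO 25600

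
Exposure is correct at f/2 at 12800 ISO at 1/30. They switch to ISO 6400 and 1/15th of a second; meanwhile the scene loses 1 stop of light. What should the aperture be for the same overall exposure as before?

f/1.4

Scene light: 1 stop darker.
ISO: 12800 → 6400 — 1 stop lower (darker).
Shutter speed: 1/30 → 1/15 — 1 stop slower (brighter).
Net so far: 1 stop darker. Aperture: f/2 → f/1.4.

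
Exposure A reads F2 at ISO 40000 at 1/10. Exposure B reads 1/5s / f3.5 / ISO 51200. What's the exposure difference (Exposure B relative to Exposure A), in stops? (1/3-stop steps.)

1/3 stop darker

Aperture: f/2 → f/2.2 → f/2.5 → f/2.8 → f/3.2 → f/3.5 — 1 2/3 stops stopped down (darker).
Shutter speed: 1/10 → 1/8 → 1/6 → 1/5 — 1 stop longer (brighter).
ISO: 40000 → 51200 — 1/3 stop higher (brighter).
Net: −1 2/3 +1 +1/3 = −1/3 stops.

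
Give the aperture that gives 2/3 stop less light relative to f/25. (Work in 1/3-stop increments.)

f/32

Aperture: f/25 → f/29 → f/32 — 2/3 stop narrower (darker).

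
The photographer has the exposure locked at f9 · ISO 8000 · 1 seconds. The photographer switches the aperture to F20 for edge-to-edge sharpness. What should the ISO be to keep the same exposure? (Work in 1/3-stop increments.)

Aperture: f/9 → f/10 → f/11 → f/13 → f/14 → f/16 → f/18 → f/20 — 2 1/3 stops smaller aperture (darker).
Need 2 1/3 stops brighter from the ISO: 8000 → 10000 → 12800 → 16000 → 20000 → 25600 → 32000 → 40000.

ISO 40000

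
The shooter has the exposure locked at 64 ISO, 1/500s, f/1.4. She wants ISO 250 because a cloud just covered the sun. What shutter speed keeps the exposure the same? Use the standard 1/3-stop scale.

ISO: 64 → 80 → 100 → 125 → 160 → 200 → 250 — 2 stops higher (brighter).
Need 2 stops darker from the shutter speed: 1/500 → 1/640 → 1/800 → 1/1000 → 1/1250 → 1/1600 → 1/2000.

1/2000s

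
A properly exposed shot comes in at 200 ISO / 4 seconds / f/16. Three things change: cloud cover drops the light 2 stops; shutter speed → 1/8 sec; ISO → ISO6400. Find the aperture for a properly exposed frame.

f/8

Scene light: 2 stops darker.
Shutter speed: 4 → 2 → 1 → 1/2 → 1/4 → 1/8 — 5 stops shorter (darker).
ISO: 200 → 400 → 800 → 1600 → 3200 → 6400 — 5 stops higher (brighter).
Net so far: 2 stops darker. Aperture: f/16 → f/11 → f/8.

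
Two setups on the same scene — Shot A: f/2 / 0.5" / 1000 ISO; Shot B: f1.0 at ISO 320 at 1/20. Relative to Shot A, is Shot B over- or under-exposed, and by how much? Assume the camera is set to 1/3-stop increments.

3 stops darker

Aperture: f/2 → f/1.8 → f/1.6 → f/1.4 → f/1.2 → f/1.1 → f/1.0 — 2 stops wider (brighter).
Shutter speed: 0.5 → 0.4 → 0.3 → 1/4 → 1/5 → 1/6 → 1/8 → 1/10 → 1/13 → 1/15 → 1/20 — 3 1/3 stops faster (darker).
ISO: 1000 → 800 → 640 → 500 → 400 → 320 — 1 2/3 stops lower (darker).
Net: +2 −3 1/3 −1 2/3 = −3 stops.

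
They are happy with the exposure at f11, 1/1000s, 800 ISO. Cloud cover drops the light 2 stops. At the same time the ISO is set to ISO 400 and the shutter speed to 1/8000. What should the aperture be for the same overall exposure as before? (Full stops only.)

Scene light: 2 stops darker.
ISO: 800 → 400 — 1 stop lower (darker).
Shutter speed: 1/1000 → 1/2000 → 1/4000 → 1/8000 — 3 stops faster (darker).
Net so far: 6 stops darker. Aperture: f/11 → f/8 → f/5.6 → f/4 → f/2.8 → f/2 → f/1.4.

f/1.4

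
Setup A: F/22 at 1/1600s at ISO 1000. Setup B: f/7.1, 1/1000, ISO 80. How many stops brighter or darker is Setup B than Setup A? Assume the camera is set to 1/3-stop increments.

Aperture: f/22 → f/20 → f/18 → f/16 → f/14 → f/13 → f/11 → f/10 → f/9 → f/8 → f/7.1 — 3 1/3 stops larger aperture (brighter).
Shutter speed: 1/1600 → 1/1250 → 1/1000 — 2/3 stop longer (brighter).
ISO: 1000 → 800 → 640 → 500 → 400 → 320 → 250 → 200 → 160 → 125 → 100 → 80 — 3 2/3 stops dropped (darker).
Net: +3 1/3 +2/3 −3 2/3 = +1/3 stops.

1/3 stop brighter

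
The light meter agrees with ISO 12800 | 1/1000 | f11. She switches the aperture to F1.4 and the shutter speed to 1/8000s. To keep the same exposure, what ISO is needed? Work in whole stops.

Aperture: f/11 → f/8 → f/5.6 → f/4 → f/2.8 → f/2 → f/1.4 — 6 stops wider (brighter).
Shutter speed: 1/1000 → 1/2000 → 1/4000 → 1/8000 — 3 stops faster (darker).
Net change so far: 3 stops brighter. Offset with the ISO: 12800 → 6400 → 3200 → 1600.

ISO 1600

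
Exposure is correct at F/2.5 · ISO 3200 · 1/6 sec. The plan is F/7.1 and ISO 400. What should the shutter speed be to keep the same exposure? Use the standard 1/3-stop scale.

Aperture: f/2.5 → f/2.8 → f/3.2 → f/3.5 → f/4 → f/4.5 → f/5 → f/5.6 → f/6.3 → f/7.1 — 3 stops stopped down (darker).
ISO: 3200 → 2500 → 2000 → 1600 → 1250 → 1000 → 800 → 640 → 500 → 400 — 3 stops dropped (darker).
Net change so far: 6 stops darker. Offset with the shutter speed: 1/6 → 1/5 → 1/4 → 0.3 → 0.4 → 0.5 → 0.6 → 0.8 → 1 → 1.3 → 1.6 → 2 → 2.5 → 3.2 → 4 → 5 → 6 → 8 → 10.

10 s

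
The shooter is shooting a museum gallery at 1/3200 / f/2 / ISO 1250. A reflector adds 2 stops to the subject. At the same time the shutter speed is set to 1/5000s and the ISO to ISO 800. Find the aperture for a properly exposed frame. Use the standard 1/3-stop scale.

Scene light: 2 stops brighter.
Shutter speed: 1/3200 → 1/4000 → 1/5000 — 2/3 stop shorter (darker).
ISO: 1250 → 1000 → 800 — 2/3 stop dropped (darker).
Net so far: 2/3 stop brighter. Aperture: f/2 → f/2.2 → f/2.5.

f/2.5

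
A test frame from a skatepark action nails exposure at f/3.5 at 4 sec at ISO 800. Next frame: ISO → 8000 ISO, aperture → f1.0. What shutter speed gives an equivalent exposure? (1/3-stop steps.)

1/30s

ISO: 800 → 1000 → 1250 → 1600 → 2000 → 2500 → 3200 → 4000 → 5000 → 6400 → 8000 — 3 1/3 stops higher (brighter).
Aperture: f/3.5 → f/3.2 → f/2.8 → f/2.5 → f/2.2 → f/2 → f/1.8 → f/1.6 → f/1.4 → f/1.2 → f/1.1 → f/1.0 — 3 2/3 stops wider (brighter).
Net change so far: 7 stops brighter. Offset with the shutter speed: 4 → 3.2 → 2.5 → 2 → 1.6 → 1.3 → 1 → 0.8 → 0.6 → 0.5 → 0.4 → 0.3 → 1/4 → 1/5 → 1/6 → 1/8 → 1/10 → 1/13 → 1/15 → 1/20 → 1/25 → 1/30.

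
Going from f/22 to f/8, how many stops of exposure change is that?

3 stops

f/22 → f/16 → f/11 → f/8 — count the steps: 3 stops.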